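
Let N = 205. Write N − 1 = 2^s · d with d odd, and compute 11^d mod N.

205 − 1 = 204 = 2^2 · 51, so d = 51.
11^1 ≡ 11 (mod 205)
11^2 ≡ 11^2 = 121 ≡ 121 (mod 205)
11^4 ≡ 121^2 = 14641 ≡ 86 (mod 205)
11^8 ≡ 86^2 = 7396 ≡ 16 (mod 205)
11^16 ≡ 16^2 = 256 ≡ 51 (mod 205)
11^32 ≡ 51^2 = 2601 ≡ 141 (mod 205)
51 = 32 + 16 + 2 + 1 in binary powers of 2.
So 11^51 ≡ 141 · 51 · 121 · 11 ≡ 181 (mod 205).
Squaring chain: 181 → 166; never reaches −1, so base 11 is a Miller–Rabin witness that 205 is composite.

181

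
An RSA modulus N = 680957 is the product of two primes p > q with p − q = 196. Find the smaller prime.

Since p = q + 196, we have 680957 = q(q + 196), so q² + 196q − 680957 = 0.
Discriminant: 196² + 4·680957 = 38416 + 2723828 = 2762244; √2762244 = 1662.
q = (−196 + 1662)/2 = 733, and p = q + 196 = 929.
Check: 733 · 929 = 680957.

733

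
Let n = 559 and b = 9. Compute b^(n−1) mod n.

274

9^1 ≡ 9 (mod 559)
9^2 ≡ 9^2 = 81 ≡ 81 (mod 559)
9^4 ≡ 81^2 = 6561 ≡ 412 (mod 559)
9^8 ≡ 412^2 = 169744 ≡ 367 (mod 559)
9^16 ≡ 367^2 = 134689 ≡ 529 (mod 559)
9^32 ≡ 529^2 = 279841 ≡ 341 (mod 559)
9^64 ≡ 341^2 = 116281 ≡ 9 (mod 559)
9^128 ≡ 9^2 = 81 ≡ 81 (mod 559)
9^256 ≡ 81^2 = 6561 ≡ 412 (mod 559)
9^512 ≡ 412^2 = 169744 ≡ 367 (mod 559)
558 = 512 + 32 + 8 + 4 + 2 in binary powers of 2.
So 9^558 ≡ 367 · 341 · 367 · 412 · 81 ≡ 274 (mod 559).
Since 274 ≠ 1, base 9 is a Fermat witness: 559 is composite.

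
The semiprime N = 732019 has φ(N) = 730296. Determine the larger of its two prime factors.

φ(n) = (p−1)(q−1) = n − (p+q) + 1, so p + q = 732019 − 730296 + 1 = 1724.
p and q are the roots of t² − 1724t + 732019 = 0.
Discriminant: 1724² − 4·732019 = 2972176 − 2928076 = 44100; √44100 = 210.
q = (1724 − 210)/2 = 757, p = (1724 + 210)/2 = 967.
Check: 757 · 967 = 732019.

967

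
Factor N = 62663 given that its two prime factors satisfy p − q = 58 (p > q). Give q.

223

Since p = q + 58, we have 62663 = q(q + 58), so q² + 58q − 62663 = 0.
Discriminant: 58² + 4·62663 = 3364 + 250652 = 254016; √254016 = 504.
q = (−58 + 504)/2 = 223, and p = q + 58 = 281.
Check: 223 · 281 = 62663.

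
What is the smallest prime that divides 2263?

31

2263 is odd.
Digit sum 13, not divisible by 3.
Ends in 3: not divisible by 5.
7: 2263 = 7·323 + 2
11: 2263 = 11·205 + 8
13: 2263 = 13·174 + 1
17: 2263 = 17·133 + 2
19: 2263 = 19·119 + 2
23: 2263 = 23·98 + 9
29: 2263 = 29·78 + 1
31: 2263 = 31·73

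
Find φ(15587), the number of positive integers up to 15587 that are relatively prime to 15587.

Factor: 15587 = 11 · 13 · 109.
φ(15587) = (11−1) · (13−1) · (109−1) = 10 · 12 · 108 = 12960.

12960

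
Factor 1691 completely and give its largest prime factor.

89

1691 = 19 · 89
89 is prime.
So 1691 = 19 · 89; the largest prime factor is 89.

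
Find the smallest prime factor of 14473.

41

14473 is odd.
Digit sum 19, not divisible by 3.
Ends in 3: not divisible by 5.
7: 14473 = 7·2067 + 4
11: 14473 = 11·1315 + 8
13: 14473 = 13·1113 + 4
17: 14473 = 17·851 + 6
19: 14473 = 19·761 + 14
23: 14473 = 23·629 + 6
29: 14473 = 29·499 + 2
31: 14473 = 31·466 + 27
37: 14473 = 37·391 + 6
41: 14473 = 41·353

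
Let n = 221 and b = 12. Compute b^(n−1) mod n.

157

12^1 ≡ 12 (mod 221)
12^2 ≡ 12^2 = 144 ≡ 144 (mod 221)
12^4 ≡ 144^2 = 20736 ≡ 183 (mod 221)
12^8 ≡ 183^2 = 33489 ≡ 118 (mod 221)
12^16 ≡ 118^2 = 13924 ≡ 1 (mod 221)
12^32 ≡ 1^2 = 1 ≡ 1 (mod 221)
12^64 ≡ 1^2 = 1 ≡ 1 (mod 221)
12^128 ≡ 1^2 = 1 ≡ 1 (mod 221)
220 = 128 + 64 + 16 + 8 + 4 in binary powers of 2.
So 12^220 ≡ 1 · 1 · 1 · 118 · 183 ≡ 157 (mod 221).
Since 157 ≠ 1, base 12 is a Fermat witness: 221 is composite.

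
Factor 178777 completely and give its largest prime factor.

79

178777 = 31 · 5767
5767 = 73 · 79
79 is prime.
So 178777 = 31 · 73 · 79; the largest prime factor is 79.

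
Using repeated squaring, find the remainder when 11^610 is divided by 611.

335

11^1 ≡ 11 (mod 611)
11^2 ≡ 11^2 = 121 ≡ 121 (mod 611)
11^4 ≡ 121^2 = 14641 ≡ 588 (mod 611)
11^8 ≡ 588^2 = 345744 ≡ 529 (mod 611)
11^16 ≡ 529^2 = 279841 ≡ 3 (mod 611)
11^32 ≡ 3^2 = 9 ≡ 9 (mod 611)
11^64 ≡ 9^2 = 81 ≡ 81 (mod 611)
11^128 ≡ 81^2 = 6561 ≡ 451 (mod 611)
11^256 ≡ 451^2 = 203401 ≡ 549 (mod 611)
11^512 ≡ 549^2 = 301401 ≡ 178 (mod 611)
610 = 512 + 64 + 32 + 2 in binary powers of 2.
So 11^610 ≡ 178 · 81 · 9 · 121 ≡ 335 (mod 611).
Since 335 ≠ 1, base 11 is a Fermat witness: 611 is composite.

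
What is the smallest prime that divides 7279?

7279 is odd.
Digit sum 25, not divisible by 3.
Ends in 9: not divisible by 5.
7: 7279 = 7·1039 + 6
11: 7279 = 11·661 + 8
13: 7279 = 13·559 + 12
17: 7279 = 17·428 + 3
19: 7279 = 19·383 + 2
23: 7279 = 23·316 + 11
29: 7279 = 29·251

29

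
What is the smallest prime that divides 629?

629 is odd.
Digit sum 17, not divisible by 3.
Ends in 9: not divisible by 5.
7: 629 = 7·89 + 6
11: 629 = 11·57 + 2
13: 629 = 13·48 + 5
17: 629 = 17·37

17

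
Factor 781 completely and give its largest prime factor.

71

781 = 11 · 71
71 is prime.
So 781 = 11 · 71; the largest prime factor is 71.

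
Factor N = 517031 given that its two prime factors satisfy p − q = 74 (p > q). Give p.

757

Since p = q + 74, we have 517031 = q(q + 74), so q² + 74q − 517031 = 0.
Discriminant: 74² + 4·517031 = 5476 + 2068124 = 2073600; √2073600 = 1440.
q = (−74 + 1440)/2 = 683, and p = q + 74 = 757.
Check: 683 · 757 = 517031.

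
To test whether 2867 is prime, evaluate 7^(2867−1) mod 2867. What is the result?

7^1 ≡ 7 (mod 2867)
7^2 ≡ 7^2 = 49 ≡ 49 (mod 2867)
7^4 ≡ 49^2 = 2401 ≡ 2401 (mod 2867)
7^8 ≡ 2401^2 = 5764801 ≡ 2131 (mod 2867)
7^16 ≡ 2131^2 = 4541161 ≡ 2700 (mod 2867)
7^32 ≡ 2700^2 = 7290000 ≡ 2086 (mod 2867)
7^64 ≡ 2086^2 = 4351396 ≡ 2157 (mod 2867)
7^128 ≡ 2157^2 = 4652649 ≡ 2375 (mod 2867)
7^256 ≡ 2375^2 = 5640625 ≡ 1236 (mod 2867)
7^512 ≡ 1236^2 = 1527696 ≡ 2452 (mod 2867)
7^1024 ≡ 2452^2 = 6012304 ≡ 205 (mod 2867)
7^2048 ≡ 205^2 = 42025 ≡ 1887 (mod 2867)
2866 = 2048 + 512 + 256 + 32 + 16 + 2 in binary powers of 2.
So 7^2866 ≡ 1887 · 2452 · 1236 · 2086 · 2700 · 49 ≡ 1021 (mod 2867).
Since 1021 ≠ 1, base 7 is a Fermat witness: 2867 is composite.

1021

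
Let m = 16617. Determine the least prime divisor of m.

3

16617 is odd.
Digit sum 21, divisible by 3.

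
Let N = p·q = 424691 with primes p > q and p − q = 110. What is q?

599

Since p = q + 110, we have 424691 = q(q + 110), so q² + 110q − 424691 = 0.
Discriminant: 110² + 4·424691 = 12100 + 1698764 = 1710864; √1710864 = 1308.
q = (−110 + 1308)/2 = 599, and p = q + 110 = 709.
Check: 599 · 709 = 424691.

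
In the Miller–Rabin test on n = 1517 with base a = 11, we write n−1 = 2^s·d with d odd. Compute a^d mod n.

1517 − 1 = 1516 = 2^2 · 379, so d = 379.
11^1 ≡ 11 (mod 1517)
11^2 ≡ 11^2 = 121 ≡ 121 (mod 1517)
11^4 ≡ 121^2 = 14641 ≡ 988 (mod 1517)
11^8 ≡ 988^2 = 976144 ≡ 713 (mod 1517)
11^16 ≡ 713^2 = 508369 ≡ 174 (mod 1517)
11^32 ≡ 174^2 = 30276 ≡ 1453 (mod 1517)
11^64 ≡ 1453^2 = 2111209 ≡ 1062 (mod 1517)
11^128 ≡ 1062^2 = 1127844 ≡ 713 (mod 1517)
11^256 ≡ 713^2 = 508369 ≡ 174 (mod 1517)
379 = 256 + 64 + 32 + 16 + 8 + 2 + 1 in binary powers of 2.
So 11^379 ≡ 174 · 1062 · 1453 · 174 · 713 · 121 · 11 ≡ 1010 (mod 1517).
Squaring chain: 1010 → 676; never reaches −1, so base 11 is a Miller–Rabin witness that 1517 is composite.

1010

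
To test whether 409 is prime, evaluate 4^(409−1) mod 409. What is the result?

1

4^1 ≡ 4 (mod 409)
4^2 ≡ 4^2 = 16 ≡ 16 (mod 409)
4^4 ≡ 16^2 = 256 ≡ 256 (mod 409)
4^8 ≡ 256^2 = 65536 ≡ 96 (mod 409)
4^16 ≡ 96^2 = 9216 ≡ 218 (mod 409)
4^32 ≡ 218^2 = 47524 ≡ 80 (mod 409)
4^64 ≡ 80^2 = 6400 ≡ 265 (mod 409)
4^128 ≡ 265^2 = 70225 ≡ 286 (mod 409)
4^256 ≡ 286^2 = 81796 ≡ 405 (mod 409)
408 = 256 + 128 + 16 + 8 in binary powers of 2.
So 4^408 ≡ 405 · 286 · 218 · 96 ≡ 1 (mod 409).
Since the result is 1, base 4 gives no evidence that 409 is composite.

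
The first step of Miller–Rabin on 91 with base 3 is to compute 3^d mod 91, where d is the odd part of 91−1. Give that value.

27

91 − 1 = 90 = 2^1 · 45, so d = 45.
3^1 ≡ 3 (mod 91)
3^2 ≡ 3^2 = 9 ≡ 9 (mod 91)
3^4 ≡ 9^2 = 81 ≡ 81 (mod 91)
3^8 ≡ 81^2 = 6561 ≡ 9 (mod 91)
3^16 ≡ 9^2 = 81 ≡ 81 (mod 91)
3^32 ≡ 81^2 = 6561 ≡ 9 (mod 91)
45 = 32 + 8 + 4 + 1 in binary powers of 2.
So 3^45 ≡ 9 · 9 · 81 · 3 ≡ 27 (mod 91).
Squaring chain: 27; never reaches −1, so base 3 is a Miller–Rabin witness that 91 is composite.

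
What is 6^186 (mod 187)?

49

6^1 ≡ 6 (mod 187)
6^2 ≡ 6^2 = 36 ≡ 36 (mod 187)
6^4 ≡ 36^2 = 1296 ≡ 174 (mod 187)
6^8 ≡ 174^2 = 30276 ≡ 169 (mod 187)
6^16 ≡ 169^2 = 28561 ≡ 137 (mod 187)
6^32 ≡ 137^2 = 18769 ≡ 69 (mod 187)
6^64 ≡ 69^2 = 4761 ≡ 86 (mod 187)
6^128 ≡ 86^2 = 7396 ≡ 103 (mod 187)
186 = 128 + 32 + 16 + 8 + 2 in binary powers of 2.
So 6^186 ≡ 103 · 69 · 137 · 169 · 36 ≡ 49 (mod 187).
Since 49 ≠ 1, base 6 is a Fermat witness: 187 is composite.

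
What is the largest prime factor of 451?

451 = 11 · 41
41 is prime.
So 451 = 11 · 41; the largest prime factor is 41.

41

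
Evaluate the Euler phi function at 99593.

Factor: 99593 = 13 · 47 · 163.
φ(99593) = (13−1) · (47−1) · (163−1) = 12 · 46 · 162 = 89424.

89424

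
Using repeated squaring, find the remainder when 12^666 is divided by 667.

492

12^1 ≡ 12 (mod 667)
12^2 ≡ 12^2 = 144 ≡ 144 (mod 667)
12^4 ≡ 144^2 = 20736 ≡ 59 (mod 667)
12^8 ≡ 59^2 = 3481 ≡ 146 (mod 667)
12^16 ≡ 146^2 = 21316 ≡ 639 (mod 667)
12^32 ≡ 639^2 = 408321 ≡ 117 (mod 667)
12^64 ≡ 117^2 = 13689 ≡ 349 (mod 667)
12^128 ≡ 349^2 = 121801 ≡ 407 (mod 667)
12^256 ≡ 407^2 = 165649 ≡ 233 (mod 667)
12^512 ≡ 233^2 = 54289 ≡ 262 (mod 667)
666 = 512 + 128 + 16 + 8 + 2 in binary powers of 2.
So 12^666 ≡ 262 · 407 · 639 · 146 · 144 ≡ 492 (mod 667).
Since 492 ≠ 1, base 12 is a Fermat witness: 667 is composite.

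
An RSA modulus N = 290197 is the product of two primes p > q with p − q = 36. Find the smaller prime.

Since p = q + 36, we have 290197 = q(q + 36), so q² + 36q − 290197 = 0.
Discriminant: 36² + 4·290197 = 1296 + 1160788 = 1162084; √1162084 = 1078.
q = (−36 + 1078)/2 = 521, and p = q + 36 = 557.
Check: 521 · 557 = 290197.

521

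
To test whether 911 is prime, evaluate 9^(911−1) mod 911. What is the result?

9^1 ≡ 9 (mod 911)
9^2 ≡ 9^2 = 81 ≡ 81 (mod 911)
9^4 ≡ 81^2 = 6561 ≡ 184 (mod 911)
9^8 ≡ 184^2 = 33856 ≡ 149 (mod 911)
9^16 ≡ 149^2 = 22201 ≡ 337 (mod 911)
9^32 ≡ 337^2 = 113569 ≡ 605 (mod 911)
9^64 ≡ 605^2 = 366025 ≡ 714 (mod 911)
9^128 ≡ 714^2 = 509796 ≡ 547 (mod 911)
9^256 ≡ 547^2 = 299209 ≡ 401 (mod 911)
9^512 ≡ 401^2 = 160801 ≡ 465 (mod 911)
910 = 512 + 256 + 128 + 8 + 4 + 2 in binary powers of 2.
So 9^910 ≡ 465 · 401 · 547 · 149 · 184 · 81 ≡ 1 (mod 911).
Since the result is 1, base 9 gives no evidence that 911 is composite.

1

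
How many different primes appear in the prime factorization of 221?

2

221 = 13 · 17
221 = 13 · 17, which has 2 distinct prime factors.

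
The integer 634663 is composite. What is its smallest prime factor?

31

634663 is odd.
Digit sum 28, not divisible by 3.
Ends in 3: not divisible by 5.
7: 634663 = 7·90666 + 1
11: 634663 = 11·57696 + 7
13: 634663 = 13·48820 + 3
17: 634663 = 17·37333 + 2
19: 634663 = 19·33403 + 6
23: 634663 = 23·27594 + 1
29: 634663 = 29·21884 + 27
31: 634663 = 31·20473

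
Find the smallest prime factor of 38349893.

73

38349893 is odd.
Digit sum 47, not divisible by 3.
Ends in 3: not divisible by 5.
7: 38349893 = 7·5478556 + 1
11: 38349893 = 11·3486353 + 10
13: 38349893 = 13·2949991 + 10
17: 38349893 = 17·2255876 + 1
19: 38349893 = 19·2018415 + 8
23: 38349893 = 23·1667386 + 15
29: 38349893 = 29·1322410 + 3
31: 38349893 = 31·1237093 + 10
37: 38349893 = 37·1036483 + 22
41: 38349893 = 41·935363 + 10
43: 38349893 = 43·891857 + 42
47: 38349893 = 47·815955 + 8
53: 38349893 = 53·723582 + 47
59: 38349893 = 59·649998 + 11
61: 38349893 = 61·628686 + 47
67: 38349893 = 67·572386 + 31
71: 38349893 = 71·540139 + 24
73: 38349893 = 73·525341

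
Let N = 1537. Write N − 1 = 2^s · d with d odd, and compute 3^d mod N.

27

1537 − 1 = 1536 = 2^9 · 3, so d = 3.
3^1 ≡ 3 (mod 1537)
3^2 ≡ 3^2 = 9 ≡ 9 (mod 1537)
3 = 2 + 1 in binary powers of 2.
So 3^3 ≡ 9 · 3 ≡ 27 (mod 1537).
Squaring chain: 27 → 729 → 1176 → 1213 → 460 → 1031 → 894 → 1533 → 16; never reaches −1, so base 3 is a Miller–Rabin witness that 1537 is composite.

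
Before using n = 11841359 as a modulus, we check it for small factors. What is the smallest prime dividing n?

59

11841359 is odd.
Digit sum 32, not divisible by 3.
Ends in 9: not divisible by 5.
7: 11841359 = 7·1691622 + 5
11: 11841359 = 11·1076487 + 2
13: 11841359 = 13·910873 + 10
17: 11841359 = 17·696550 + 9
19: 11841359 = 19·623229 + 8
23: 11841359 = 23·514841 + 16
29: 11841359 = 29·408322 + 21
31: 11841359 = 31·381979 + 10
37: 11841359 = 37·320036 + 27
41: 11841359 = 41·288813 + 26
43: 11841359 = 43·275380 + 19
47: 11841359 = 47·251943 + 38
53: 11841359 = 53·223421 + 46
59: 11841359 = 59·200701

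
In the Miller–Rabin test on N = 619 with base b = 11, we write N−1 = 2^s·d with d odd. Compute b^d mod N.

619 − 1 = 618 = 2^1 · 309, so d = 309.
11^1 ≡ 11 (mod 619)
11^2 ≡ 11^2 = 121 ≡ 121 (mod 619)
11^4 ≡ 121^2 = 14641 ≡ 404 (mod 619)
11^8 ≡ 404^2 = 163216 ≡ 419 (mod 619)
11^16 ≡ 419^2 = 175561 ≡ 384 (mod 619)
11^32 ≡ 384^2 = 147456 ≡ 134 (mod 619)
11^64 ≡ 134^2 = 17956 ≡ 5 (mod 619)
11^128 ≡ 5^2 = 25 ≡ 25 (mod 619)
11^256 ≡ 25^2 = 625 ≡ 6 (mod 619)
309 = 256 + 32 + 16 + 4 + 1 in binary powers of 2.
So 11^309 ≡ 6 · 134 · 384 · 404 · 11 ≡ 618 (mod 619).
Since 11^d ≡ 618 (mod 619), base 11 does not prove 619 composite.

618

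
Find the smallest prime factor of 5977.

43

5977 is odd.
Digit sum 28, not divisible by 3.
Ends in 7: not divisible by 5.
7: 5977 = 7·853 + 6
11: 5977 = 11·543 + 4
13: 5977 = 13·459 + 10
17: 5977 = 17·351 + 10
19: 5977 = 19·314 + 11
23: 5977 = 23·259 + 20
29: 5977 = 29·206 + 3
31: 5977 = 31·192 + 25
37: 5977 = 37·161 + 20
41: 5977 = 41·145 + 32
43: 5977 = 43·139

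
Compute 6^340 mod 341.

6^1 ≡ 6 (mod 341)
6^2 ≡ 6^2 = 36 ≡ 36 (mod 341)
6^4 ≡ 36^2 = 1296 ≡ 273 (mod 341)
6^8 ≡ 273^2 = 74529 ≡ 191 (mod 341)
6^16 ≡ 191^2 = 36481 ≡ 335 (mod 341)
6^32 ≡ 335^2 = 112225 ≡ 36 (mod 341)
6^64 ≡ 36^2 = 1296 ≡ 273 (mod 341)
6^128 ≡ 273^2 = 74529 ≡ 191 (mod 341)
6^256 ≡ 191^2 = 36481 ≡ 335 (mod 341)
340 = 256 + 64 + 16 + 4 in binary powers of 2.
So 6^340 ≡ 335 · 273 · 335 · 273 ≡ 56 (mod 341).
Since 56 ≠ 1, base 6 is a Fermat witness: 341 is composite.

56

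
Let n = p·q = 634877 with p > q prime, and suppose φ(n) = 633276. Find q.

719

φ(n) = (p−1)(q−1) = n − (p+q) + 1, so p + q = 634877 − 633276 + 1 = 1602.
p and q are the roots of t² − 1602t + 634877 = 0.
Discriminant: 1602² − 4·634877 = 2566404 − 2539508 = 26896; √26896 = 164.
q = (1602 − 164)/2 = 719, p = (1602 + 164)/2 = 883.
Check: 719 · 883 = 634877.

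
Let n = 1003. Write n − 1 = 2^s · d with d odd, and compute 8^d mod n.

791

1003 − 1 = 1002 = 2^1 · 501, so d = 501.
8^1 ≡ 8 (mod 1003)
8^2 ≡ 8^2 = 64 ≡ 64 (mod 1003)
8^4 ≡ 64^2 = 4096 ≡ 84 (mod 1003)
8^8 ≡ 84^2 = 7056 ≡ 35 (mod 1003)
8^16 ≡ 35^2 = 1225 ≡ 222 (mod 1003)
8^32 ≡ 222^2 = 49284 ≡ 137 (mod 1003)
8^64 ≡ 137^2 = 18769 ≡ 715 (mod 1003)
8^128 ≡ 715^2 = 511225 ≡ 698 (mod 1003)
8^256 ≡ 698^2 = 487204 ≡ 749 (mod 1003)
501 = 256 + 128 + 64 + 32 + 16 + 4 + 1 in binary powers of 2.
So 8^501 ≡ 749 · 698 · 715 · 137 · 222 · 84 · 8 ≡ 791 (mod 1003).
Squaring chain: 791; never reaches −1, so base 8 is a Miller–Rabin witness that 1003 is composite.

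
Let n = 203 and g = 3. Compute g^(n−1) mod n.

4

3^1 ≡ 3 (mod 203)
3^2 ≡ 3^2 = 9 ≡ 9 (mod 203)
3^4 ≡ 9^2 = 81 ≡ 81 (mod 203)
3^8 ≡ 81^2 = 6561 ≡ 65 (mod 203)
3^16 ≡ 65^2 = 4225 ≡ 165 (mod 203)
3^32 ≡ 165^2 = 27225 ≡ 23 (mod 203)
3^64 ≡ 23^2 = 529 ≡ 123 (mod 203)
3^128 ≡ 123^2 = 15129 ≡ 107 (mod 203)
202 = 128 + 64 + 8 + 2 in binary powers of 2.
So 3^202 ≡ 107 · 123 · 65 · 9 ≡ 4 (mod 203).
Since 4 ≠ 1, base 3 is a Fermat witness: 203 is composite.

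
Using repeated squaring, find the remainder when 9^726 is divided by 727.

9^1 ≡ 9 (mod 727)
9^2 ≡ 9^2 = 81 ≡ 81 (mod 727)
9^4 ≡ 81^2 = 6561 ≡ 18 (mod 727)
9^8 ≡ 18^2 = 324 ≡ 324 (mod 727)
9^16 ≡ 324^2 = 104976 ≡ 288 (mod 727)
9^32 ≡ 288^2 = 82944 ≡ 66 (mod 727)
9^64 ≡ 66^2 = 4356 ≡ 721 (mod 727)
9^128 ≡ 721^2 = 519841 ≡ 36 (mod 727)
9^256 ≡ 36^2 = 1296 ≡ 569 (mod 727)
9^512 ≡ 569^2 = 323761 ≡ 246 (mod 727)
726 = 512 + 128 + 64 + 16 + 4 + 2 in binary powers of 2.
So 9^726 ≡ 246 · 36 · 721 · 288 · 18 · 81 ≡ 1 (mod 727).
Since the result is 1, base 9 gives no evidence that 727 is composite.

1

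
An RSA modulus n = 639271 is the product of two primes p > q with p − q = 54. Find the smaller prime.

773

Since p = q + 54, we have 639271 = q(q + 54), so q² + 54q − 639271 = 0.
Discriminant: 54² + 4·639271 = 2916 + 2557084 = 2560000; √2560000 = 1600.
q = (−54 + 1600)/2 = 773, and p = q + 54 = 827.
Check: 773 · 827 = 639271.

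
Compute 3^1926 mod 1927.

3^1 ≡ 3 (mod 1927)
3^2 ≡ 3^2 = 9 ≡ 9 (mod 1927)
3^4 ≡ 9^2 = 81 ≡ 81 (mod 1927)
3^8 ≡ 81^2 = 6561 ≡ 780 (mod 1927)
3^16 ≡ 780^2 = 608400 ≡ 1395 (mod 1927)
3^32 ≡ 1395^2 = 1946025 ≡ 1682 (mod 1927)
3^64 ≡ 1682^2 = 2829124 ≡ 288 (mod 1927)
3^128 ≡ 288^2 = 82944 ≡ 83 (mod 1927)
3^256 ≡ 83^2 = 6889 ≡ 1108 (mod 1927)
3^512 ≡ 1108^2 = 1227664 ≡ 165 (mod 1927)
3^1024 ≡ 165^2 = 27225 ≡ 247 (mod 1927)
1926 = 1024 + 512 + 256 + 128 + 4 + 2 in binary powers of 2.
So 3^1926 ≡ 247 · 165 · 1108 · 83 · 81 · 9 ≡ 237 (mod 1927).
Since 237 ≠ 1, base 3 is a Fermat witness: 1927 is composite.

237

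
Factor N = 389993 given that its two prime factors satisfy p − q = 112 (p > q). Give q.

571

Since p = q + 112, we have 389993 = q(q + 112), so q² + 112q − 389993 = 0.
Discriminant: 112² + 4·389993 = 12544 + 1559972 = 1572516; √1572516 = 1254.
q = (−112 + 1254)/2 = 571, and p = q + 112 = 683.
Check: 571 · 683 = 389993.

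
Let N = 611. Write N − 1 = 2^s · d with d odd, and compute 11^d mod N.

527

611 − 1 = 610 = 2^1 · 305, so d = 305.
11^1 ≡ 11 (mod 611)
11^2 ≡ 11^2 = 121 ≡ 121 (mod 611)
11^4 ≡ 121^2 = 14641 ≡ 588 (mod 611)
11^8 ≡ 588^2 = 345744 ≡ 529 (mod 611)
11^16 ≡ 529^2 = 279841 ≡ 3 (mod 611)
11^32 ≡ 3^2 = 9 ≡ 9 (mod 611)
11^64 ≡ 9^2 = 81 ≡ 81 (mod 611)
11^128 ≡ 81^2 = 6561 ≡ 451 (mod 611)
11^256 ≡ 451^2 = 203401 ≡ 549 (mod 611)
305 = 256 + 32 + 16 + 1 in binary powers of 2.
So 11^305 ≡ 549 · 9 · 3 · 11 ≡ 527 (mod 611).
Squaring chain: 527; never reaches −1, so base 11 is a Miller–Rabin witness that 611 is composite.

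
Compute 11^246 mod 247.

77

11^1 ≡ 11 (mod 247)
11^2 ≡ 11^2 = 121 ≡ 121 (mod 247)
11^4 ≡ 121^2 = 14641 ≡ 68 (mod 247)
11^8 ≡ 68^2 = 4624 ≡ 178 (mod 247)
11^16 ≡ 178^2 = 31684 ≡ 68 (mod 247)
11^32 ≡ 68^2 = 4624 ≡ 178 (mod 247)
11^64 ≡ 178^2 = 31684 ≡ 68 (mod 247)
11^128 ≡ 68^2 = 4624 ≡ 178 (mod 247)
246 = 128 + 64 + 32 + 16 + 4 + 2 in binary powers of 2.
So 11^246 ≡ 178 · 68 · 178 · 68 · 68 · 121 ≡ 77 (mod 247).
Since 77 ≠ 1, base 11 is a Fermat witness: 247 is composite.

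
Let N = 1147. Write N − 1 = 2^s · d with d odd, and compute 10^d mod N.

1000

1147 − 1 = 1146 = 2^1 · 573, so d = 573.
10^1 ≡ 10 (mod 1147)
10^2 ≡ 10^2 = 100 ≡ 100 (mod 1147)
10^4 ≡ 100^2 = 10000 ≡ 824 (mod 1147)
10^8 ≡ 824^2 = 678976 ≡ 1099 (mod 1147)
10^16 ≡ 1099^2 = 1207801 ≡ 10 (mod 1147)
10^32 ≡ 10^2 = 100 ≡ 100 (mod 1147)
10^64 ≡ 100^2 = 10000 ≡ 824 (mod 1147)
10^128 ≡ 824^2 = 678976 ≡ 1099 (mod 1147)
10^256 ≡ 1099^2 = 1207801 ≡ 10 (mod 1147)
10^512 ≡ 10^2 = 100 ≡ 100 (mod 1147)
573 = 512 + 32 + 16 + 8 + 4 + 1 in binary powers of 2.
So 10^573 ≡ 100 · 100 · 10 · 1099 · 824 · 10 ≡ 1000 (mod 1147).
Squaring chain: 1000; never reaches −1, so base 10 is a Miller–Rabin witness that 1147 is composite.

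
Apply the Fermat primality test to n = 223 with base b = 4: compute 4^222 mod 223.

1

4^1 ≡ 4 (mod 223)
4^2 ≡ 4^2 = 16 ≡ 16 (mod 223)
4^4 ≡ 16^2 = 256 ≡ 33 (mod 223)
4^8 ≡ 33^2 = 1089 ≡ 197 (mod 223)
4^16 ≡ 197^2 = 38809 ≡ 7 (mod 223)
4^32 ≡ 7^2 = 49 ≡ 49 (mod 223)
4^64 ≡ 49^2 = 2401 ≡ 171 (mod 223)
4^128 ≡ 171^2 = 29241 ≡ 28 (mod 223)
222 = 128 + 64 + 16 + 8 + 4 + 2 in binary powers of 2.
So 4^222 ≡ 28 · 171 · 7 · 197 · 33 · 16 ≡ 1 (mod 223).
Since the result is 1, base 4 gives no evidence that 223 is composite.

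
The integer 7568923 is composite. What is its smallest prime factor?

7568923 is odd.
Digit sum 40, not divisible by 3.
Ends in 3: not divisible by 5.
7: 7568923 = 7·1081274 + 5
11: 7568923 = 11·688083 + 10
13: 7568923 = 13·582224 + 11
17: 7568923 = 17·445230 + 13
19: 7568923 = 19·398364 + 7
23: 7568923 = 23·329083 + 14
29: 7568923 = 29·260997 + 10
31: 7568923 = 31·244158 + 25
37: 7568923 = 37·204565 + 18
41: 7568923 = 41·184607 + 36
43: 7568923 = 43·176021 + 20
47: 7568923 = 47·161040 + 43
53: 7568923 = 53·142809 + 46
59: 7568923 = 59·128286 + 49
61: 7568923 = 61·124080 + 43
67: 7568923 = 67·112969

67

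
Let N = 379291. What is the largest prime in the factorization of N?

41

379291 = 11 · 34481
34481 = 29 · 1189
1189 = 29 · 41
41 is prime.
So 379291 = 11 · 29^2 · 41; the largest prime factor is 41.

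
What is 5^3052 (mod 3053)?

522

5^1 ≡ 5 (mod 3053)
5^2 ≡ 5^2 = 25 ≡ 25 (mod 3053)
5^4 ≡ 25^2 = 625 ≡ 625 (mod 3053)
5^8 ≡ 625^2 = 390625 ≡ 2894 (mod 3053)
5^16 ≡ 2894^2 = 8375236 ≡ 857 (mod 3053)
5^32 ≡ 857^2 = 734449 ≡ 1729 (mod 3053)
5^64 ≡ 1729^2 = 2989441 ≡ 554 (mod 3053)
5^128 ≡ 554^2 = 306916 ≡ 1616 (mod 3053)
5^256 ≡ 1616^2 = 2611456 ≡ 1141 (mod 3053)
5^512 ≡ 1141^2 = 1301881 ≡ 1303 (mod 3053)
5^1024 ≡ 1303^2 = 1697809 ≡ 341 (mod 3053)
5^2048 ≡ 341^2 = 116281 ≡ 267 (mod 3053)
3052 = 2048 + 512 + 256 + 128 + 64 + 32 + 8 + 4 in binary powers of 2.
So 5^3052 ≡ 267 · 1303 · 1141 · 1616 · 554 · 1729 · 2894 · 625 ≡ 522 (mod 3053).
Since 522 ≠ 1, base 5 is a Fermat witness: 3053 is composite.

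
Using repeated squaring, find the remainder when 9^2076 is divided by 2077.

9^1 ≡ 9 (mod 2077)
9^2 ≡ 9^2 = 81 ≡ 81 (mod 2077)
9^4 ≡ 81^2 = 6561 ≡ 330 (mod 2077)
9^8 ≡ 330^2 = 108900 ≡ 896 (mod 2077)
9^16 ≡ 896^2 = 802816 ≡ 1094 (mod 2077)
9^32 ≡ 1094^2 = 1196836 ≡ 484 (mod 2077)
9^64 ≡ 484^2 = 234256 ≡ 1632 (mod 2077)
9^128 ≡ 1632^2 = 2663424 ≡ 710 (mod 2077)
9^256 ≡ 710^2 = 504100 ≡ 1466 (mod 2077)
9^512 ≡ 1466^2 = 2149156 ≡ 1538 (mod 2077)
9^1024 ≡ 1538^2 = 2365444 ≡ 1818 (mod 2077)
9^2048 ≡ 1818^2 = 3305124 ≡ 617 (mod 2077)
2076 = 2048 + 16 + 8 + 4 in binary powers of 2.
So 9^2076 ≡ 617 · 1094 · 896 · 330 ≡ 628 (mod 2077).
Since 628 ≠ 1, base 9 is a Fermat witness: 2077 is composite.

628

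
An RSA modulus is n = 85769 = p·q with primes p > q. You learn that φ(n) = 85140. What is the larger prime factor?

φ(n) = (p−1)(q−1) = n − (p+q) + 1, so p + q = 85769 − 85140 + 1 = 630.
p and q are the roots of t² − 630t + 85769 = 0.
Discriminant: 630² − 4·85769 = 396900 − 343076 = 53824; √53824 = 232.
q = (630 − 232)/2 = 199, p = (630 + 232)/2 = 431.
Check: 199 · 431 = 85769.

431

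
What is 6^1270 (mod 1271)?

583

6^1 ≡ 6 (mod 1271)
6^2 ≡ 6^2 = 36 ≡ 36 (mod 1271)
6^4 ≡ 36^2 = 1296 ≡ 25 (mod 1271)
6^8 ≡ 25^2 = 625 ≡ 625 (mod 1271)
6^16 ≡ 625^2 = 390625 ≡ 428 (mod 1271)
6^32 ≡ 428^2 = 183184 ≡ 160 (mod 1271)
6^64 ≡ 160^2 = 25600 ≡ 180 (mod 1271)
6^128 ≡ 180^2 = 32400 ≡ 625 (mod 1271)
6^256 ≡ 625^2 = 390625 ≡ 428 (mod 1271)
6^512 ≡ 428^2 = 183184 ≡ 160 (mod 1271)
6^1024 ≡ 160^2 = 25600 ≡ 180 (mod 1271)
1270 = 1024 + 128 + 64 + 32 + 16 + 4 + 2 in binary powers of 2.
So 6^1270 ≡ 180 · 625 · 180 · 160 · 428 · 25 · 36 ≡ 583 (mod 1271).
Since 583 ≠ 1, base 6 is a Fermat witness: 1271 is composite.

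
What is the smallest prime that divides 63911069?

63911069 is odd.
Digit sum 35, not divisible by 3.
Ends in 9: not divisible by 5.
7: 63911069 = 7·9130152 + 5
11: 63911069 = 11·5810097 + 2
13: 63911069 = 13·4916236 + 1
17: 63911069 = 17·3759474 + 11
19: 63911069 = 19·3363740 + 9
23: 63911069 = 23·2778742 + 3
29: 63911069 = 29·2203829 + 28
31: 63911069 = 31·2061647 + 12
37: 63911069 = 37·1727326 + 7
41: 63911069 = 41·1558806 + 23
43: 63911069 = 43·1486303 + 40
47: 63911069 = 47·1359809 + 46
53: 63911069 = 53·1205869 + 12
59: 63911069 = 59·1083238 + 27
61: 63911069 = 61·1047722 + 27
67: 63911069 = 67·953896 + 37
71: 63911069 = 71·900155 + 64
73: 63911069 = 73·875494 + 7
79: 63911069 = 79·809000 + 69
83: 63911069 = 83·770012 + 73
89: 63911069 = 89·718101 + 80
97: 63911069 = 97·658877

97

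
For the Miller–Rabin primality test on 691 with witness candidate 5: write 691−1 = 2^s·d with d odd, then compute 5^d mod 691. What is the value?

691 − 1 = 690 = 2^1 · 345, so d = 345.
5^1 ≡ 5 (mod 691)
5^2 ≡ 5^2 = 25 ≡ 25 (mod 691)
5^4 ≡ 25^2 = 625 ≡ 625 (mod 691)
5^8 ≡ 625^2 = 390625 ≡ 210 (mod 691)
5^16 ≡ 210^2 = 44100 ≡ 567 (mod 691)
5^32 ≡ 567^2 = 321489 ≡ 174 (mod 691)
5^64 ≡ 174^2 = 30276 ≡ 563 (mod 691)
5^128 ≡ 563^2 = 316969 ≡ 491 (mod 691)
5^256 ≡ 491^2 = 241081 ≡ 613 (mod 691)
345 = 256 + 64 + 16 + 8 + 1 in binary powers of 2.
So 5^345 ≡ 613 · 563 · 567 · 210 · 5 ≡ 1 (mod 691).
Since 5^d ≡ 1 (mod 691), base 5 does not prove 691 composite.

1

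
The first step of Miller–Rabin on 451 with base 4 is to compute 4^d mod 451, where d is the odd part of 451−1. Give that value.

122

451 − 1 = 450 = 2^1 · 225, so d = 225.
4^1 ≡ 4 (mod 451)
4^2 ≡ 4^2 = 16 ≡ 16 (mod 451)
4^4 ≡ 16^2 = 256 ≡ 256 (mod 451)
4^8 ≡ 256^2 = 65536 ≡ 141 (mod 451)
4^16 ≡ 141^2 = 19881 ≡ 37 (mod 451)
4^32 ≡ 37^2 = 1369 ≡ 16 (mod 451)
4^64 ≡ 16^2 = 256 ≡ 256 (mod 451)
4^128 ≡ 256^2 = 65536 ≡ 141 (mod 451)
225 = 128 + 64 + 32 + 1 in binary powers of 2.
So 4^225 ≡ 141 · 256 · 16 · 4 ≡ 122 (mod 451).
Squaring chain: 122; never reaches −1, so base 4 is a Miller–Rabin witness that 451 is composite.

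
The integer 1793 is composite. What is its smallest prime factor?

11

1793 is odd.
Digit sum 20, not divisible by 3.
Ends in 3: not divisible by 5.
7: 1793 = 7·256 + 1
11: 1793 = 11·163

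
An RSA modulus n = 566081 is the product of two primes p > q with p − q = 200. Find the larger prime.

859

Since p = q + 200, we have 566081 = q(q + 200), so q² + 200q − 566081 = 0.
Discriminant: 200² + 4·566081 = 40000 + 2264324 = 2304324; √2304324 = 1518.
q = (−200 + 1518)/2 = 659, and p = q + 200 = 859.
Check: 659 · 859 = 566081.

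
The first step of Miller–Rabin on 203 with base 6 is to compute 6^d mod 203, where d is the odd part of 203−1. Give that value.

13

203 − 1 = 202 = 2^1 · 101, so d = 101.
6^1 ≡ 6 (mod 203)
6^2 ≡ 6^2 = 36 ≡ 36 (mod 203)
6^4 ≡ 36^2 = 1296 ≡ 78 (mod 203)
6^8 ≡ 78^2 = 6084 ≡ 197 (mod 203)
6^16 ≡ 197^2 = 38809 ≡ 36 (mod 203)
6^32 ≡ 36^2 = 1296 ≡ 78 (mod 203)
6^64 ≡ 78^2 = 6084 ≡ 197 (mod 203)
101 = 64 + 32 + 4 + 1 in binary powers of 2.
So 6^101 ≡ 197 · 78 · 78 · 6 ≡ 13 (mod 203).
Squaring chain: 13; never reaches −1, so base 6 is a Miller–Rabin witness that 203 is composite.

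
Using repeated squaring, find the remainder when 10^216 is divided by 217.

64

10^1 ≡ 10 (mod 217)
10^2 ≡ 10^2 = 100 ≡ 100 (mod 217)
10^4 ≡ 100^2 = 10000 ≡ 18 (mod 217)
10^8 ≡ 18^2 = 324 ≡ 107 (mod 217)
10^16 ≡ 107^2 = 11449 ≡ 165 (mod 217)
10^32 ≡ 165^2 = 27225 ≡ 100 (mod 217)
10^64 ≡ 100^2 = 10000 ≡ 18 (mod 217)
10^128 ≡ 18^2 = 324 ≡ 107 (mod 217)
216 = 128 + 64 + 16 + 8 in binary powers of 2.
So 10^216 ≡ 107 · 18 · 165 · 107 ≡ 64 (mod 217).
Since 64 ≠ 1, base 10 is a Fermat witness: 217 is composite.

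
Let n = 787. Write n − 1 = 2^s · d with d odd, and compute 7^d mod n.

1

787 − 1 = 786 = 2^1 · 393, so d = 393.
7^1 ≡ 7 (mod 787)
7^2 ≡ 7^2 = 49 ≡ 49 (mod 787)
7^4 ≡ 49^2 = 2401 ≡ 40 (mod 787)
7^8 ≡ 40^2 = 1600 ≡ 26 (mod 787)
7^16 ≡ 26^2 = 676 ≡ 676 (mod 787)
7^32 ≡ 676^2 = 456976 ≡ 516 (mod 787)
7^64 ≡ 516^2 = 266256 ≡ 250 (mod 787)
7^128 ≡ 250^2 = 62500 ≡ 327 (mod 787)
7^256 ≡ 327^2 = 106929 ≡ 684 (mod 787)
393 = 256 + 128 + 8 + 1 in binary powers of 2.
So 7^393 ≡ 684 · 327 · 26 · 7 ≡ 1 (mod 787).
Since 7^d ≡ 1 (mod 787), base 7 does not prove 787 composite.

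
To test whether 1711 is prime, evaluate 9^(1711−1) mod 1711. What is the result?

9^1 ≡ 9 (mod 1711)
9^2 ≡ 9^2 = 81 ≡ 81 (mod 1711)
9^4 ≡ 81^2 = 6561 ≡ 1428 (mod 1711)
9^8 ≡ 1428^2 = 2039184 ≡ 1383 (mod 1711)
9^16 ≡ 1383^2 = 1912689 ≡ 1502 (mod 1711)
9^32 ≡ 1502^2 = 2256004 ≡ 906 (mod 1711)
9^64 ≡ 906^2 = 820836 ≡ 1267 (mod 1711)
9^128 ≡ 1267^2 = 1605289 ≡ 371 (mod 1711)
9^256 ≡ 371^2 = 137641 ≡ 761 (mod 1711)
9^512 ≡ 761^2 = 579121 ≡ 803 (mod 1711)
9^1024 ≡ 803^2 = 644809 ≡ 1473 (mod 1711)
1710 = 1024 + 512 + 128 + 32 + 8 + 4 + 2 in binary powers of 2.
So 9^1710 ≡ 1473 · 803 · 371 · 906 · 1383 · 1428 · 81 ≡ 400 (mod 1711).
Since 400 ≠ 1, base 9 is a Fermat witness: 1711 is composite.

400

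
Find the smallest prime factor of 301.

7

301 is odd.
Digit sum 4, not divisible by 3.
Ends in 1: not divisible by 5.
7: 301 = 7·43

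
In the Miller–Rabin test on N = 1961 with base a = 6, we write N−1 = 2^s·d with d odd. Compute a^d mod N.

1961 − 1 = 1960 = 2^3 · 245, so d = 245.
6^1 ≡ 6 (mod 1961)
6^2 ≡ 6^2 = 36 ≡ 36 (mod 1961)
6^4 ≡ 36^2 = 1296 ≡ 1296 (mod 1961)
6^8 ≡ 1296^2 = 1679616 ≡ 1000 (mod 1961)
6^16 ≡ 1000^2 = 1000000 ≡ 1851 (mod 1961)
6^32 ≡ 1851^2 = 3426201 ≡ 334 (mod 1961)
6^64 ≡ 334^2 = 111556 ≡ 1740 (mod 1961)
6^128 ≡ 1740^2 = 3027600 ≡ 1777 (mod 1961)
245 = 128 + 64 + 32 + 16 + 4 + 1 in binary powers of 2.
So 6^245 ≡ 1777 · 1740 · 334 · 1851 · 1296 · 6 ≡ 820 (mod 1961).
Squaring chain: 820 → 1738 → 704; never reaches −1, so base 6 is a Miller–Rabin witness that 1961 is composite.

820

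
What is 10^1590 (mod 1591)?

704

10^1 ≡ 10 (mod 1591)
10^2 ≡ 10^2 = 100 ≡ 100 (mod 1591)
10^4 ≡ 100^2 = 10000 ≡ 454 (mod 1591)
10^8 ≡ 454^2 = 206116 ≡ 877 (mod 1591)
10^16 ≡ 877^2 = 769129 ≡ 676 (mod 1591)
10^32 ≡ 676^2 = 456976 ≡ 359 (mod 1591)
10^64 ≡ 359^2 = 128881 ≡ 10 (mod 1591)
10^128 ≡ 10^2 = 100 ≡ 100 (mod 1591)
10^256 ≡ 100^2 = 10000 ≡ 454 (mod 1591)
10^512 ≡ 454^2 = 206116 ≡ 877 (mod 1591)
10^1024 ≡ 877^2 = 769129 ≡ 676 (mod 1591)
1590 = 1024 + 512 + 32 + 16 + 4 + 2 in binary powers of 2.
So 10^1590 ≡ 676 · 877 · 359 · 676 · 454 · 100 ≡ 704 (mod 1591).
Since 704 ≠ 1, base 10 is a Fermat witness: 1591 is composite.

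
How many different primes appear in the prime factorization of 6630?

6630 = 2 · 3315
3315 = 3 · 1105
1105 = 5 · 221
221 = 13 · 17
6630 = 2 · 3 · 5 · 13 · 17, which has 5 distinct prime factors.

5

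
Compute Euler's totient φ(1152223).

Factor: 1152223 = 41 · 157 · 179.
φ(1152223) = (41−1) · (157−1) · (179−1) = 40 · 156 · 178 = 1110720.

1110720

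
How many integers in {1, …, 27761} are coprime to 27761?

24640

Factor: 27761 = 17 · 23 · 71.
φ(27761) = (17−1) · (23−1) · (71−1) = 16 · 22 · 70 = 24640.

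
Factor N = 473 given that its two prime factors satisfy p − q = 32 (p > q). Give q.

11

Since p = q + 32, we have 473 = q(q + 32), so q² + 32q − 473 = 0.
Discriminant: 32² + 4·473 = 1024 + 1892 = 2916; √2916 = 54.
q = (−32 + 54)/2 = 11, and p = q + 32 = 43.
Check: 11 · 43 = 473.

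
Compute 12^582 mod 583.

221

12^1 ≡ 12 (mod 583)
12^2 ≡ 12^2 = 144 ≡ 144 (mod 583)
12^4 ≡ 144^2 = 20736 ≡ 331 (mod 583)
12^8 ≡ 331^2 = 109561 ≡ 540 (mod 583)
12^16 ≡ 540^2 = 291600 ≡ 100 (mod 583)
12^32 ≡ 100^2 = 10000 ≡ 89 (mod 583)
12^64 ≡ 89^2 = 7921 ≡ 342 (mod 583)
12^128 ≡ 342^2 = 116964 ≡ 364 (mod 583)
12^256 ≡ 364^2 = 132496 ≡ 155 (mod 583)
12^512 ≡ 155^2 = 24025 ≡ 122 (mod 583)
582 = 512 + 64 + 4 + 2 in binary powers of 2.
So 12^582 ≡ 122 · 342 · 331 · 144 ≡ 221 (mod 583).
Since 221 ≠ 1, base 12 is a Fermat witness: 583 is composite.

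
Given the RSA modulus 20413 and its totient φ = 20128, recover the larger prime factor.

φ(n) = (p−1)(q−1) = n − (p+q) + 1, so p + q = 20413 − 20128 + 1 = 286.
p and q are the roots of t² − 286t + 20413 = 0.
Discriminant: 286² − 4·20413 = 81796 − 81652 = 144; √144 = 12.
q = (286 − 12)/2 = 137, p = (286 + 12)/2 = 149.
Check: 137 · 149 = 20413.

149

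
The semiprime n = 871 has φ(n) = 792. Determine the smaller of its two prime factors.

φ(n) = (p−1)(q−1) = n − (p+q) + 1, so p + q = 871 − 792 + 1 = 80.
p and q are the roots of t² − 80t + 871 = 0.
Discriminant: 80² − 4·871 = 6400 − 3484 = 2916; √2916 = 54.
q = (80 − 54)/2 = 13, p = (80 + 54)/2 = 67.
Check: 13 · 67 = 871.

13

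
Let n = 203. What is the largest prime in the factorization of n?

203 = 7 · 29
29 is prime.
So 203 = 7 · 29; the largest prime factor is 29.

29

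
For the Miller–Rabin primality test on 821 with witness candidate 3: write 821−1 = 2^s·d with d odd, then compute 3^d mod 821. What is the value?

295

821 − 1 = 820 = 2^2 · 205, so d = 205.
3^1 ≡ 3 (mod 821)
3^2 ≡ 3^2 = 9 ≡ 9 (mod 821)
3^4 ≡ 9^2 = 81 ≡ 81 (mod 821)
3^8 ≡ 81^2 = 6561 ≡ 814 (mod 821)
3^16 ≡ 814^2 = 662596 ≡ 49 (mod 821)
3^32 ≡ 49^2 = 2401 ≡ 759 (mod 821)
3^64 ≡ 759^2 = 576081 ≡ 560 (mod 821)
3^128 ≡ 560^2 = 313600 ≡ 799 (mod 821)
205 = 128 + 64 + 8 + 4 + 1 in binary powers of 2.
So 3^205 ≡ 799 · 560 · 814 · 81 · 3 ≡ 295 (mod 821).
Squaring chain: 295 → 820; reaches −1, so base 3 does not prove 821 composite.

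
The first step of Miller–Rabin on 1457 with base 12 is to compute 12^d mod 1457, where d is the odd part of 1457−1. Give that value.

756

1457 − 1 = 1456 = 2^4 · 91, so d = 91.
12^1 ≡ 12 (mod 1457)
12^2 ≡ 12^2 = 144 ≡ 144 (mod 1457)
12^4 ≡ 144^2 = 20736 ≡ 338 (mod 1457)
12^8 ≡ 338^2 = 114244 ≡ 598 (mod 1457)
12^16 ≡ 598^2 = 357604 ≡ 639 (mod 1457)
12^32 ≡ 639^2 = 408321 ≡ 361 (mod 1457)
12^64 ≡ 361^2 = 130321 ≡ 648 (mod 1457)
91 = 64 + 16 + 8 + 2 + 1 in binary powers of 2.
So 12^91 ≡ 648 · 639 · 598 · 144 · 12 ≡ 756 (mod 1457).
Squaring chain: 756 → 392 → 679 → 629; never reaches −1, so base 12 is a Miller–Rabin witness that 1457 is composite.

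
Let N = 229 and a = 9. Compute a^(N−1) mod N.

1

9^1 ≡ 9 (mod 229)
9^2 ≡ 9^2 = 81 ≡ 81 (mod 229)
9^4 ≡ 81^2 = 6561 ≡ 149 (mod 229)
9^8 ≡ 149^2 = 22201 ≡ 217 (mod 229)
9^16 ≡ 217^2 = 47089 ≡ 144 (mod 229)
9^32 ≡ 144^2 = 20736 ≡ 126 (mod 229)
9^64 ≡ 126^2 = 15876 ≡ 75 (mod 229)
9^128 ≡ 75^2 = 5625 ≡ 129 (mod 229)
228 = 128 + 64 + 32 + 4 in binary powers of 2.
So 9^228 ≡ 129 · 75 · 126 · 149 ≡ 1 (mod 229).
Since the result is 1, base 9 gives no evidence that 229 is composite.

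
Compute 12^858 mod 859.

12^1 ≡ 12 (mod 859)
12^2 ≡ 12^2 = 144 ≡ 144 (mod 859)
12^4 ≡ 144^2 = 20736 ≡ 120 (mod 859)
12^8 ≡ 120^2 = 14400 ≡ 656 (mod 859)
12^16 ≡ 656^2 = 430336 ≡ 836 (mod 859)
12^32 ≡ 836^2 = 698896 ≡ 529 (mod 859)
12^64 ≡ 529^2 = 279841 ≡ 666 (mod 859)
12^128 ≡ 666^2 = 443556 ≡ 312 (mod 859)
12^256 ≡ 312^2 = 97344 ≡ 277 (mod 859)
12^512 ≡ 277^2 = 76729 ≡ 278 (mod 859)
858 = 512 + 256 + 64 + 16 + 8 + 2 in binary powers of 2.
So 12^858 ≡ 278 · 277 · 666 · 836 · 656 · 144 ≡ 1 (mod 859).
Since the result is 1, base 12 gives no evidence that 859 is composite.

1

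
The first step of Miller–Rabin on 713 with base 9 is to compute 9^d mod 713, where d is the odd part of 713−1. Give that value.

713 − 1 = 712 = 2^3 · 89, so d = 89.
9^1 ≡ 9 (mod 713)
9^2 ≡ 9^2 = 81 ≡ 81 (mod 713)
9^4 ≡ 81^2 = 6561 ≡ 144 (mod 713)
9^8 ≡ 144^2 = 20736 ≡ 59 (mod 713)
9^16 ≡ 59^2 = 3481 ≡ 629 (mod 713)
9^32 ≡ 629^2 = 395641 ≡ 639 (mod 713)
9^64 ≡ 639^2 = 408321 ≡ 485 (mod 713)
89 = 64 + 16 + 8 + 1 in binary powers of 2.
So 9^89 ≡ 485 · 629 · 59 · 9 ≡ 193 (mod 713).
Squaring chain: 193 → 173 → 696; never reaches −1, so base 9 is a Miller–Rabin witness that 713 is composite.

193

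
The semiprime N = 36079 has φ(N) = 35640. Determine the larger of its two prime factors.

φ(n) = (p−1)(q−1) = n − (p+q) + 1, so p + q = 36079 − 35640 + 1 = 440.
p and q are the roots of t² − 440t + 36079 = 0.
Discriminant: 440² − 4·36079 = 193600 − 144316 = 49284; √49284 = 222.
q = (440 − 222)/2 = 109, p = (440 + 222)/2 = 331.
Check: 109 · 331 = 36079.

331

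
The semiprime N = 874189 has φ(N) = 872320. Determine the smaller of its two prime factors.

929

φ(n) = (p−1)(q−1) = n − (p+q) + 1, so p + q = 874189 − 872320 + 1 = 1870.
p and q are the roots of t² − 1870t + 874189 = 0.
Discriminant: 1870² − 4·874189 = 3496900 − 3496756 = 144; √144 = 12.
q = (1870 − 12)/2 = 929, p = (1870 + 12)/2 = 941.
Check: 929 · 941 = 874189.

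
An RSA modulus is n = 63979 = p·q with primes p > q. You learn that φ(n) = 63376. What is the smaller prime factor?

φ(n) = (p−1)(q−1) = n − (p+q) + 1, so p + q = 63979 − 63376 + 1 = 604.
p and q are the roots of t² − 604t + 63979 = 0.
Discriminant: 604² − 4·63979 = 364816 − 255916 = 108900; √108900 = 330.
q = (604 − 330)/2 = 137, p = (604 + 330)/2 = 467.
Check: 137 · 467 = 63979.

137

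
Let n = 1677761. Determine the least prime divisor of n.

1677761 is odd.
Digit sum 35, not divisible by 3.
Ends in 1: not divisible by 5.
7: 1677761 = 7·239680 + 1
11: 1677761 = 11·152523 + 8
13: 1677761 = 13·129058 + 7
17: 1677761 = 17·98691 + 14
19: 1677761 = 19·88303 + 4
23: 1677761 = 23·72946 + 3
29: 1677761 = 29·57853 + 24
31: 1677761 = 31·54121 + 10
37: 1677761 = 37·45344 + 33
41: 1677761 = 41·40921

41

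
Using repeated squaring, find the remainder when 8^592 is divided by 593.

8^1 ≡ 8 (mod 593)
8^2 ≡ 8^2 = 64 ≡ 64 (mod 593)
8^4 ≡ 64^2 = 4096 ≡ 538 (mod 593)
8^8 ≡ 538^2 = 289444 ≡ 60 (mod 593)
8^16 ≡ 60^2 = 3600 ≡ 42 (mod 593)
8^32 ≡ 42^2 = 1764 ≡ 578 (mod 593)
8^64 ≡ 578^2 = 334084 ≡ 225 (mod 593)
8^128 ≡ 225^2 = 50625 ≡ 220 (mod 593)
8^256 ≡ 220^2 = 48400 ≡ 367 (mod 593)
8^512 ≡ 367^2 = 134689 ≡ 78 (mod 593)
592 = 512 + 64 + 16 in binary powers of 2.
So 8^592 ≡ 78 · 225 · 42 ≡ 1 (mod 593).
Since the result is 1, base 8 gives no evidence that 593 is composite.

1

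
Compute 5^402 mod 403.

311

5^1 ≡ 5 (mod 403)
5^2 ≡ 5^2 = 25 ≡ 25 (mod 403)
5^4 ≡ 25^2 = 625 ≡ 222 (mod 403)
5^8 ≡ 222^2 = 49284 ≡ 118 (mod 403)
5^16 ≡ 118^2 = 13924 ≡ 222 (mod 403)
5^32 ≡ 222^2 = 49284 ≡ 118 (mod 403)
5^64 ≡ 118^2 = 13924 ≡ 222 (mod 403)
5^128 ≡ 222^2 = 49284 ≡ 118 (mod 403)
5^256 ≡ 118^2 = 13924 ≡ 222 (mod 403)
402 = 256 + 128 + 16 + 2 in binary powers of 2.
So 5^402 ≡ 222 · 118 · 222 · 25 ≡ 311 (mod 403).
Since 311 ≠ 1, base 5 is a Fermat witness: 403 is composite.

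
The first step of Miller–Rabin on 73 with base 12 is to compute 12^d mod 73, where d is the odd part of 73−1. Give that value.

73 − 1 = 72 = 2^3 · 9, so d = 9.
12^1 ≡ 12 (mod 73)
12^2 ≡ 12^2 = 144 ≡ 71 (mod 73)
12^4 ≡ 71^2 = 5041 ≡ 4 (mod 73)
12^8 ≡ 4^2 = 16 ≡ 16 (mod 73)
9 = 8 + 1 in binary powers of 2.
So 12^9 ≡ 16 · 12 ≡ 46 (mod 73).
Squaring chain: 46 → 72 → 1; reaches −1, so base 12 does not prove 73 composite.

46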